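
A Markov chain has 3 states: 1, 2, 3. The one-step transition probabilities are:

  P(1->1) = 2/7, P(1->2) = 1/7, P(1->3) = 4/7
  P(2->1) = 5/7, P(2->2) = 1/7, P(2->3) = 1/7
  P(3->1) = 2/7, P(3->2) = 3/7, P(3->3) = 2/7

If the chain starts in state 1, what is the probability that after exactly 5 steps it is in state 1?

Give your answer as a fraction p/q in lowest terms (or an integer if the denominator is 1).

Answer: 6533/16807

Derivation:
Computing P^5 by repeated multiplication:
P^1 =
  1: [2/7, 1/7, 4/7]
  2: [5/7, 1/7, 1/7]
  3: [2/7, 3/7, 2/7]
P^2 =
  1: [17/49, 15/49, 17/49]
  2: [17/49, 9/49, 23/49]
  3: [23/49, 11/49, 15/49]
P^3 =
  1: [143/343, 83/343, 117/343]
  2: [125/343, 95/343, 123/343]
  3: [131/343, 79/343, 19/49]
P^4 =
  1: [935/2401, 577/2401, 127/343]
  2: [971/2401, 589/2401, 841/2401]
  3: [923/2401, 87/343, 869/2401]
P^5 =
  1: [6533/16807, 597/2401, 6095/16807]
  2: [6569/16807, 4083/16807, 6155/16807]
  3: [947/2401, 4139/16807, 6039/16807]

(P^5)[1 -> 1] = 6533/16807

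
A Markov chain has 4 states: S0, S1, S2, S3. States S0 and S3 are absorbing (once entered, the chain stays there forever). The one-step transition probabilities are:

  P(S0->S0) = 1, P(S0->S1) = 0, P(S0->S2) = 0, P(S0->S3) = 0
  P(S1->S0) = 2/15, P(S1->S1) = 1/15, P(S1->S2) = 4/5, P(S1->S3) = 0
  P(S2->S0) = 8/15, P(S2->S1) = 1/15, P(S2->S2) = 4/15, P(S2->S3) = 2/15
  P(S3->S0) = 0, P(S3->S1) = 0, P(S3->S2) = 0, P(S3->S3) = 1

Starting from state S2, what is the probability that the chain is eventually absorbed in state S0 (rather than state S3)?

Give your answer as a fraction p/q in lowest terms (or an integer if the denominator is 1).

Let a_i = P(absorbed in S0 | start in state i).
Boundary conditions: a_S0 = 1, a_S3 = 0.
For each transient state i, a_i = sum_j P(i->j) * a_j:
  a_S1 = 2/15*a_S0 + 1/15*a_S1 + 4/5*a_S2 + 0*a_S3
  a_S2 = 8/15*a_S0 + 1/15*a_S1 + 4/15*a_S2 + 2/15*a_S3

Substituting a_S0 = 1 and a_S3 = 0, rearrange to (I - Q) a = r where r[i] = P(i -> S0):
  [14/15, -4/5] . (a_S1, a_S2) = 2/15
  [-1/15, 11/15] . (a_S1, a_S2) = 8/15

Solving yields:
  a_S1 = 59/71
  a_S2 = 57/71

Starting state is S2, so the absorption probability is a_S2 = 57/71.

Answer: 57/71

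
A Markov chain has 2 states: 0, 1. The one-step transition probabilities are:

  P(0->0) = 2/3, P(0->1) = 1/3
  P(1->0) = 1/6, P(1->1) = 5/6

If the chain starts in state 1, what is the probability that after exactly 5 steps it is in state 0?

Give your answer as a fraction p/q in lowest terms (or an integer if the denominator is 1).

Answer: 31/96

Derivation:
Computing P^5 by repeated multiplication:
P^1 =
  0: [2/3, 1/3]
  1: [1/6, 5/6]
P^2 =
  0: [1/2, 1/2]
  1: [1/4, 3/4]
P^3 =
  0: [5/12, 7/12]
  1: [7/24, 17/24]
P^4 =
  0: [3/8, 5/8]
  1: [5/16, 11/16]
P^5 =
  0: [17/48, 31/48]
  1: [31/96, 65/96]

(P^5)[1 -> 0] = 31/96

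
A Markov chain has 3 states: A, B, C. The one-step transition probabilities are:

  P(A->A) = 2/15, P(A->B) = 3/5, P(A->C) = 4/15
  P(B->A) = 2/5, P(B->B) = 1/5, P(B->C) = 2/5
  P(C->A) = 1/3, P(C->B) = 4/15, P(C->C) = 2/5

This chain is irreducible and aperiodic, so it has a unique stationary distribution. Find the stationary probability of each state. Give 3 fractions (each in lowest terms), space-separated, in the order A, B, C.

The stationary distribution satisfies pi = pi * P, i.e.:
  pi_A = 2/15*pi_A + 2/5*pi_B + 1/3*pi_C
  pi_B = 3/5*pi_A + 1/5*pi_B + 4/15*pi_C
  pi_C = 4/15*pi_A + 2/5*pi_B + 2/5*pi_C
with normalization: pi_A + pi_B + pi_C = 1.

Using the first 2 balance equations plus normalization, the linear system A*pi = b is:
  [-13/15, 2/5, 1/3] . pi = 0
  [3/5, -4/5, 4/15] . pi = 0
  [1, 1, 1] . pi = 1

Solving yields:
  pi_A = 84/283
  pi_B = 97/283
  pi_C = 102/283

Verification (pi * P):
  84/283*2/15 + 97/283*2/5 + 102/283*1/3 = 84/283 = pi_A  (ok)
  84/283*3/5 + 97/283*1/5 + 102/283*4/15 = 97/283 = pi_B  (ok)
  84/283*4/15 + 97/283*2/5 + 102/283*2/5 = 102/283 = pi_C  (ok)

Answer: 84/283 97/283 102/283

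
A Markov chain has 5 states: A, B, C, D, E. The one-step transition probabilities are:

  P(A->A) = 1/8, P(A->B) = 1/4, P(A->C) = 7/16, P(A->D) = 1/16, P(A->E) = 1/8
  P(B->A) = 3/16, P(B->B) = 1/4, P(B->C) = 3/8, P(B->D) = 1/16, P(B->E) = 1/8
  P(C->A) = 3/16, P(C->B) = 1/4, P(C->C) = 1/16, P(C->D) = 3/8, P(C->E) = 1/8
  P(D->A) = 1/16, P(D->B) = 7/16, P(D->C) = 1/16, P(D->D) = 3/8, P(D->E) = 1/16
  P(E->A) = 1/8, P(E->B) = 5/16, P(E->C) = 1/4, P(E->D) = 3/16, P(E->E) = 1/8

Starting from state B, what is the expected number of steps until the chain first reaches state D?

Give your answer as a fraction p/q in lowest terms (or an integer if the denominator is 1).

Answer: 6528/1085

Derivation:
Let h_i = expected steps to first reach D from state i.
Boundary: h_D = 0.
First-step equations for the other states:
  h_A = 1 + 1/8*h_A + 1/4*h_B + 7/16*h_C + 1/16*h_D + 1/8*h_E
  h_B = 1 + 3/16*h_A + 1/4*h_B + 3/8*h_C + 1/16*h_D + 1/8*h_E
  h_C = 1 + 3/16*h_A + 1/4*h_B + 1/16*h_C + 3/8*h_D + 1/8*h_E
  h_E = 1 + 1/8*h_A + 5/16*h_B + 1/4*h_C + 3/16*h_D + 1/8*h_E

Substituting h_D = 0 and rearranging gives the linear system (I - Q) h = 1:
  [7/8, -1/4, -7/16, -1/8] . (h_A, h_B, h_C, h_E) = 1
  [-3/16, 3/4, -3/8, -1/8] . (h_A, h_B, h_C, h_E) = 1
  [-3/16, -1/4, 15/16, -1/8] . (h_A, h_B, h_C, h_E) = 1
  [-1/8, -5/16, -1/4, 7/8] . (h_A, h_B, h_C, h_E) = 1

Solving yields:
  h_A = 45056/7595
  h_B = 6528/1085
  h_C = 34816/7595
  h_E = 5912/1085

Starting state is B, so the expected hitting time is h_B = 6528/1085.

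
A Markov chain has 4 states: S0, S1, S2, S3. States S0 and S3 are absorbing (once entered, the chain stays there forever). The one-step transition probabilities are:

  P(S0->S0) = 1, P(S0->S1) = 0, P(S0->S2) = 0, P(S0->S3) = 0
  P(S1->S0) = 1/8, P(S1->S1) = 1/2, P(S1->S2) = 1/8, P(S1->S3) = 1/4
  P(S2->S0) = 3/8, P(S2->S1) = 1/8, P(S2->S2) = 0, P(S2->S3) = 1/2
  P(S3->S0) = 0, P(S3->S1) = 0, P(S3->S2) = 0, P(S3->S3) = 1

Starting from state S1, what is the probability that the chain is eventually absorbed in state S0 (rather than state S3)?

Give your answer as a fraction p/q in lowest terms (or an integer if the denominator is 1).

Let a_i = P(absorbed in S0 | start in state i).
Boundary conditions: a_S0 = 1, a_S3 = 0.
For each transient state i, a_i = sum_j P(i->j) * a_j:
  a_S1 = 1/8*a_S0 + 1/2*a_S1 + 1/8*a_S2 + 1/4*a_S3
  a_S2 = 3/8*a_S0 + 1/8*a_S1 + 0*a_S2 + 1/2*a_S3

Substituting a_S0 = 1 and a_S3 = 0, rearrange to (I - Q) a = r where r[i] = P(i -> S0):
  [1/2, -1/8] . (a_S1, a_S2) = 1/8
  [-1/8, 1] . (a_S1, a_S2) = 3/8

Solving yields:
  a_S1 = 11/31
  a_S2 = 13/31

Starting state is S1, so the absorption probability is a_S1 = 11/31.

Answer: 11/31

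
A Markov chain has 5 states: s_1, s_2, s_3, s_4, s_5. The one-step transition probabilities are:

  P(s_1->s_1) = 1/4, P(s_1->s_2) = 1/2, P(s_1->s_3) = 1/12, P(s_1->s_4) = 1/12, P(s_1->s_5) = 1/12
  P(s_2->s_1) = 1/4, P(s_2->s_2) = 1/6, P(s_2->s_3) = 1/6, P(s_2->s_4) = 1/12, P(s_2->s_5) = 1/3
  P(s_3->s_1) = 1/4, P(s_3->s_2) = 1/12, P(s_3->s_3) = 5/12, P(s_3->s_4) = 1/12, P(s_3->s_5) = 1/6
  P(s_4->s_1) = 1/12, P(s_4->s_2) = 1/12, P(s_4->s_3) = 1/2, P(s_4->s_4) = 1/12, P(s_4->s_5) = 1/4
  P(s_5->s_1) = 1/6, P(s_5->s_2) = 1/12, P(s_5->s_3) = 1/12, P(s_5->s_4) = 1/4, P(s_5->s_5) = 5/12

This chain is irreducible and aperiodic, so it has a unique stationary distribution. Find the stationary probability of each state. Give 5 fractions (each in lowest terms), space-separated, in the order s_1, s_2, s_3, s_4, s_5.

The stationary distribution satisfies pi = pi * P, i.e.:
  pi_s_1 = 1/4*pi_s_1 + 1/4*pi_s_2 + 1/4*pi_s_3 + 1/12*pi_s_4 + 1/6*pi_s_5
  pi_s_2 = 1/2*pi_s_1 + 1/6*pi_s_2 + 1/12*pi_s_3 + 1/12*pi_s_4 + 1/12*pi_s_5
  pi_s_3 = 1/12*pi_s_1 + 1/6*pi_s_2 + 5/12*pi_s_3 + 1/2*pi_s_4 + 1/12*pi_s_5
  pi_s_4 = 1/12*pi_s_1 + 1/12*pi_s_2 + 1/12*pi_s_3 + 1/12*pi_s_4 + 1/4*pi_s_5
  pi_s_5 = 1/12*pi_s_1 + 1/3*pi_s_2 + 1/6*pi_s_3 + 1/4*pi_s_4 + 5/12*pi_s_5
with normalization: pi_s_1 + pi_s_2 + pi_s_3 + pi_s_4 + pi_s_5 = 1.

Using the first 4 balance equations plus normalization, the linear system A*pi = b is:
  [-3/4, 1/4, 1/4, 1/12, 1/6] . pi = 0
  [1/2, -5/6, 1/12, 1/12, 1/12] . pi = 0
  [1/12, 1/6, -7/12, 1/2, 1/12] . pi = 0
  [1/12, 1/12, 1/12, -11/12, 1/4] . pi = 0
  [1, 1, 1, 1, 1] . pi = 1

Solving yields:
  pi_s_1 = 2905/13976
  pi_s_2 = 2591/13976
  pi_s_3 = 3169/13976
  pi_s_4 = 1757/13976
  pi_s_5 = 1777/6988

Verification (pi * P):
  2905/13976*1/4 + 2591/13976*1/4 + 3169/13976*1/4 + 1757/13976*1/12 + 1777/6988*1/6 = 2905/13976 = pi_s_1  (ok)
  2905/13976*1/2 + 2591/13976*1/6 + 3169/13976*1/12 + 1757/13976*1/12 + 1777/6988*1/12 = 2591/13976 = pi_s_2  (ok)
  2905/13976*1/12 + 2591/13976*1/6 + 3169/13976*5/12 + 1757/13976*1/2 + 1777/6988*1/12 = 3169/13976 = pi_s_3  (ok)
  2905/13976*1/12 + 2591/13976*1/12 + 3169/13976*1/12 + 1757/13976*1/12 + 1777/6988*1/4 = 1757/13976 = pi_s_4  (ok)
  2905/13976*1/12 + 2591/13976*1/3 + 3169/13976*1/6 + 1757/13976*1/4 + 1777/6988*5/12 = 1777/6988 = pi_s_5  (ok)

Answer: 2905/13976 2591/13976 3169/13976 1757/13976 1777/6988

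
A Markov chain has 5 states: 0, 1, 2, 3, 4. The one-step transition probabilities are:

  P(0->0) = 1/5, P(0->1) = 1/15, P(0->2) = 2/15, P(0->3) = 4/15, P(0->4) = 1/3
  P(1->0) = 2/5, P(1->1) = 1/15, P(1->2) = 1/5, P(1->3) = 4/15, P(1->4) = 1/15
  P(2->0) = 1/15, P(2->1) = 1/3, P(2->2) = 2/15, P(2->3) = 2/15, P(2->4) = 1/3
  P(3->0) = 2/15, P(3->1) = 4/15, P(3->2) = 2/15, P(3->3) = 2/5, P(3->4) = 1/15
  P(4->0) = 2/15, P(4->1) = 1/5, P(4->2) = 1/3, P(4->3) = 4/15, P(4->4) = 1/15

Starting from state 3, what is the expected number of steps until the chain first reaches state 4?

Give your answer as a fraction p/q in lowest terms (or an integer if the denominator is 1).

Answer: 59145/9239

Derivation:
Let h_i = expected steps to first reach 4 from state i.
Boundary: h_4 = 0.
First-step equations for the other states:
  h_0 = 1 + 1/5*h_0 + 1/15*h_1 + 2/15*h_2 + 4/15*h_3 + 1/3*h_4
  h_1 = 1 + 2/5*h_0 + 1/15*h_1 + 1/5*h_2 + 4/15*h_3 + 1/15*h_4
  h_2 = 1 + 1/15*h_0 + 1/3*h_1 + 2/15*h_2 + 2/15*h_3 + 1/3*h_4
  h_3 = 1 + 2/15*h_0 + 4/15*h_1 + 2/15*h_2 + 2/5*h_3 + 1/15*h_4

Substituting h_4 = 0 and rearranging gives the linear system (I - Q) h = 1:
  [4/5, -1/15, -2/15, -4/15] . (h_0, h_1, h_2, h_3) = 1
  [-2/5, 14/15, -1/5, -4/15] . (h_0, h_1, h_2, h_3) = 1
  [-1/15, -1/3, 13/15, -2/15] . (h_0, h_1, h_2, h_3) = 1
  [-2/15, -4/15, -2/15, 3/5] . (h_0, h_1, h_2, h_3) = 1

Solving yields:
  h_0 = 43185/9239
  h_1 = 54765/9239
  h_2 = 44145/9239
  h_3 = 59145/9239

Starting state is 3, so the expected hitting time is h_3 = 59145/9239.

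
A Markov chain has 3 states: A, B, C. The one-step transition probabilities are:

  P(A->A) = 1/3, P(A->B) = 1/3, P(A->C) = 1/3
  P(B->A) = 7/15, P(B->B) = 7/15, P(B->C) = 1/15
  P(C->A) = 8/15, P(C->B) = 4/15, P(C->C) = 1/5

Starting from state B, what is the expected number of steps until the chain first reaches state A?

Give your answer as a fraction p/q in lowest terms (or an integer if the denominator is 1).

Answer: 195/92

Derivation:
Let h_i = expected steps to first reach A from state i.
Boundary: h_A = 0.
First-step equations for the other states:
  h_B = 1 + 7/15*h_A + 7/15*h_B + 1/15*h_C
  h_C = 1 + 8/15*h_A + 4/15*h_B + 1/5*h_C

Substituting h_A = 0 and rearranging gives the linear system (I - Q) h = 1:
  [8/15, -1/15] . (h_B, h_C) = 1
  [-4/15, 4/5] . (h_B, h_C) = 1

Solving yields:
  h_B = 195/92
  h_C = 45/23

Starting state is B, so the expected hitting time is h_B = 195/92.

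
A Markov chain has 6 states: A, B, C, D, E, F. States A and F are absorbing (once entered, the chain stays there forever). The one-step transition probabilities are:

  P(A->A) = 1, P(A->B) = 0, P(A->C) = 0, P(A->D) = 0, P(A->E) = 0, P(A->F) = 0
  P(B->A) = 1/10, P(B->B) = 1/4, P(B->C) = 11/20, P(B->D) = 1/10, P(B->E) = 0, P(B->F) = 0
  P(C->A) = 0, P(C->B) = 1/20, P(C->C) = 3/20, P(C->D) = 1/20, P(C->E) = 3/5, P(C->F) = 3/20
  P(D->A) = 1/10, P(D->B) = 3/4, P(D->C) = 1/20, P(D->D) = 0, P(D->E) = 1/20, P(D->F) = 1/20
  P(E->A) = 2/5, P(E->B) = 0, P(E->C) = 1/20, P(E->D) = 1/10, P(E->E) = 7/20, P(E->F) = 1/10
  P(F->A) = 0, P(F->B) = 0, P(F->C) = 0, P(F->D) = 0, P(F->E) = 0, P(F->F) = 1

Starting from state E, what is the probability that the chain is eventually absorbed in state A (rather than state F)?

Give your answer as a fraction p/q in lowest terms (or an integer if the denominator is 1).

Answer: 35608/46379

Derivation:
Let a_i = P(absorbed in A | start in state i).
Boundary conditions: a_A = 1, a_F = 0.
For each transient state i, a_i = sum_j P(i->j) * a_j:
  a_B = 1/10*a_A + 1/4*a_B + 11/20*a_C + 1/10*a_D + 0*a_E + 0*a_F
  a_C = 0*a_A + 1/20*a_B + 3/20*a_C + 1/20*a_D + 3/5*a_E + 3/20*a_F
  a_D = 1/10*a_A + 3/4*a_B + 1/20*a_C + 0*a_D + 1/20*a_E + 1/20*a_F
  a_E = 2/5*a_A + 0*a_B + 1/20*a_C + 1/10*a_D + 7/20*a_E + 1/10*a_F

Substituting a_A = 1 and a_F = 0, rearrange to (I - Q) a = r where r[i] = P(i -> A):
  [3/4, -11/20, -1/10, 0] . (a_B, a_C, a_D, a_E) = 1/10
  [-1/20, 17/20, -1/20, -3/5] . (a_B, a_C, a_D, a_E) = 0
  [-3/4, -1/20, 1, -1/20] . (a_B, a_C, a_D, a_E) = 1/10
  [0, -1/20, -1/10, 13/20] . (a_B, a_C, a_D, a_E) = 2/5

Solving yields:
  a_B = 31538/46379
  a_C = 28844/46379
  a_D = 31514/46379
  a_E = 35608/46379

Starting state is E, so the absorption probability is a_E = 35608/46379.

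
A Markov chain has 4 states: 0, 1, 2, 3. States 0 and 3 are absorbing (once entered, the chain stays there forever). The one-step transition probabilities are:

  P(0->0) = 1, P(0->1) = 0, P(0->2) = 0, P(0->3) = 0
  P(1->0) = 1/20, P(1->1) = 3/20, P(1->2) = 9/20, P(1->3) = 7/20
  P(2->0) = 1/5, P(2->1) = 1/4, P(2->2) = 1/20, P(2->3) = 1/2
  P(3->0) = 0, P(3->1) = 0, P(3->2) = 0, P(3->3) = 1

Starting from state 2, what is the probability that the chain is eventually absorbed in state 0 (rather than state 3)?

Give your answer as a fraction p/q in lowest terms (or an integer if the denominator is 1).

Let a_i = P(absorbed in 0 | start in state i).
Boundary conditions: a_0 = 1, a_3 = 0.
For each transient state i, a_i = sum_j P(i->j) * a_j:
  a_1 = 1/20*a_0 + 3/20*a_1 + 9/20*a_2 + 7/20*a_3
  a_2 = 1/5*a_0 + 1/4*a_1 + 1/20*a_2 + 1/2*a_3

Substituting a_0 = 1 and a_3 = 0, rearrange to (I - Q) a = r where r[i] = P(i -> 0):
  [17/20, -9/20] . (a_1, a_2) = 1/20
  [-1/4, 19/20] . (a_1, a_2) = 1/5

Solving yields:
  a_1 = 55/278
  a_2 = 73/278

Starting state is 2, so the absorption probability is a_2 = 73/278.

Answer: 73/278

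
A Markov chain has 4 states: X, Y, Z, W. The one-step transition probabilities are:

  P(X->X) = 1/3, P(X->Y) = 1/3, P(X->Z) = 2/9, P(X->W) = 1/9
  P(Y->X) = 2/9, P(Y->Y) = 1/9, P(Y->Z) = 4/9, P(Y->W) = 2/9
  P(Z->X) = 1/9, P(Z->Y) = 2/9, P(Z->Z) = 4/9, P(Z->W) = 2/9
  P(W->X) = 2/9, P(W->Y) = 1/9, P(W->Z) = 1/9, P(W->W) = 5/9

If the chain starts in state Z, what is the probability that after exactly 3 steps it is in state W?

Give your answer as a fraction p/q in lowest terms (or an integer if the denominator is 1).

Answer: 8/27

Derivation:
Computing P^3 by repeated multiplication:
P^1 =
  X: [1/3, 1/3, 2/9, 1/9]
  Y: [2/9, 1/9, 4/9, 2/9]
  Z: [1/9, 2/9, 4/9, 2/9]
  W: [2/9, 1/9, 1/9, 5/9]
P^2 =
  X: [19/81, 17/81, 1/3, 2/9]
  Y: [16/81, 17/81, 26/81, 22/81]
  Z: [5/27, 5/27, 28/81, 23/81]
  W: [19/81, 14/81, 17/81, 31/81]
P^3 =
  X: [154/729, 146/729, 232/729, 197/729]
  Y: [152/729, 139/729, 226/729, 212/729]
  Z: [149/729, 139/729, 25/81, 8/27]
  W: [164/729, 136/729, 193/729, 236/729]

(P^3)[Z -> W] = 8/27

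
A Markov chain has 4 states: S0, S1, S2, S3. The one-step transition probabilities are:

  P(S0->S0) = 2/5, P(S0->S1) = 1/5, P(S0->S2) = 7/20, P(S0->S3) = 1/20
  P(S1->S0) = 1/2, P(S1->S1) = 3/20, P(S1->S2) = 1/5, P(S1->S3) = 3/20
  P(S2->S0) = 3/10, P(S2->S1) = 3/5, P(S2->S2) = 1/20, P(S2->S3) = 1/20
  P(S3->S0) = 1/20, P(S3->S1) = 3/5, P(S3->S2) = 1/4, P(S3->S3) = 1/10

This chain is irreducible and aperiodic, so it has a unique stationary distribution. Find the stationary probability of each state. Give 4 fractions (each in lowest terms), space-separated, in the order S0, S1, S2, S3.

Answer: 3953/10446 1616/5223 2371/10446 445/5223

Derivation:
The stationary distribution satisfies pi = pi * P, i.e.:
  pi_S0 = 2/5*pi_S0 + 1/2*pi_S1 + 3/10*pi_S2 + 1/20*pi_S3
  pi_S1 = 1/5*pi_S0 + 3/20*pi_S1 + 3/5*pi_S2 + 3/5*pi_S3
  pi_S2 = 7/20*pi_S0 + 1/5*pi_S1 + 1/20*pi_S2 + 1/4*pi_S3
  pi_S3 = 1/20*pi_S0 + 3/20*pi_S1 + 1/20*pi_S2 + 1/10*pi_S3
with normalization: pi_S0 + pi_S1 + pi_S2 + pi_S3 = 1.

Using the first 3 balance equations plus normalization, the linear system A*pi = b is:
  [-3/5, 1/2, 3/10, 1/20] . pi = 0
  [1/5, -17/20, 3/5, 3/5] . pi = 0
  [7/20, 1/5, -19/20, 1/4] . pi = 0
  [1, 1, 1, 1] . pi = 1

Solving yields:
  pi_S0 = 3953/10446
  pi_S1 = 1616/5223
  pi_S2 = 2371/10446
  pi_S3 = 445/5223

Verification (pi * P):
  3953/10446*2/5 + 1616/5223*1/2 + 2371/10446*3/10 + 445/5223*1/20 = 3953/10446 = pi_S0  (ok)
  3953/10446*1/5 + 1616/5223*3/20 + 2371/10446*3/5 + 445/5223*3/5 = 1616/5223 = pi_S1  (ok)
  3953/10446*7/20 + 1616/5223*1/5 + 2371/10446*1/20 + 445/5223*1/4 = 2371/10446 = pi_S2  (ok)
  3953/10446*1/20 + 1616/5223*3/20 + 2371/10446*1/20 + 445/5223*1/10 = 445/5223 = pi_S3  (ok)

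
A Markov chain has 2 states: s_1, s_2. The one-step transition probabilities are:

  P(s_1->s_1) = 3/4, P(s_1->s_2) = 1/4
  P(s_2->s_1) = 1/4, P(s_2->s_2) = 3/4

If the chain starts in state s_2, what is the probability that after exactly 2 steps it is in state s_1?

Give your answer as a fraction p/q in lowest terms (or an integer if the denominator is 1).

Computing P^2 by repeated multiplication:
P^1 =
  s_1: [3/4, 1/4]
  s_2: [1/4, 3/4]
P^2 =
  s_1: [5/8, 3/8]
  s_2: [3/8, 5/8]

(P^2)[s_2 -> s_1] = 3/8

Answer: 3/8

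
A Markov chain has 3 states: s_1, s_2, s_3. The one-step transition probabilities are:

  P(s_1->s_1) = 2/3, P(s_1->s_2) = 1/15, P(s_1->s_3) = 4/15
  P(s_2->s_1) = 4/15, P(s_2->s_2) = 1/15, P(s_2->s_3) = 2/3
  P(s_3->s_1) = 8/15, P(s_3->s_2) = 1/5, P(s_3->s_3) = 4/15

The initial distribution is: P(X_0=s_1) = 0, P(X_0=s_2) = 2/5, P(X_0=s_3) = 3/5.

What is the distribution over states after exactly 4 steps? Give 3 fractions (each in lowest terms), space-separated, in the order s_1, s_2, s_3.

Answer: 9796/16875 9181/84375 8738/28125

Derivation:
Propagating the distribution step by step (d_{t+1} = d_t * P):
d_0 = (s_1=0, s_2=2/5, s_3=3/5)
  d_1[s_1] = 0*2/3 + 2/5*4/15 + 3/5*8/15 = 32/75
  d_1[s_2] = 0*1/15 + 2/5*1/15 + 3/5*1/5 = 11/75
  d_1[s_3] = 0*4/15 + 2/5*2/3 + 3/5*4/15 = 32/75
d_1 = (s_1=32/75, s_2=11/75, s_3=32/75)
  d_2[s_1] = 32/75*2/3 + 11/75*4/15 + 32/75*8/15 = 124/225
  d_2[s_2] = 32/75*1/15 + 11/75*1/15 + 32/75*1/5 = 139/1125
  d_2[s_3] = 32/75*4/15 + 11/75*2/3 + 32/75*4/15 = 122/375
d_2 = (s_1=124/225, s_2=139/1125, s_3=122/375)
  d_3[s_1] = 124/225*2/3 + 139/1125*4/15 + 122/375*8/15 = 1076/1875
  d_3[s_2] = 124/225*1/15 + 139/1125*1/15 + 122/375*1/5 = 619/5625
  d_3[s_3] = 124/225*4/15 + 139/1125*2/3 + 122/375*4/15 = 1778/5625
d_3 = (s_1=1076/1875, s_2=619/5625, s_3=1778/5625)
  d_4[s_1] = 1076/1875*2/3 + 619/5625*4/15 + 1778/5625*8/15 = 9796/16875
  d_4[s_2] = 1076/1875*1/15 + 619/5625*1/15 + 1778/5625*1/5 = 9181/84375
  d_4[s_3] = 1076/1875*4/15 + 619/5625*2/3 + 1778/5625*4/15 = 8738/28125
d_4 = (s_1=9796/16875, s_2=9181/84375, s_3=8738/28125)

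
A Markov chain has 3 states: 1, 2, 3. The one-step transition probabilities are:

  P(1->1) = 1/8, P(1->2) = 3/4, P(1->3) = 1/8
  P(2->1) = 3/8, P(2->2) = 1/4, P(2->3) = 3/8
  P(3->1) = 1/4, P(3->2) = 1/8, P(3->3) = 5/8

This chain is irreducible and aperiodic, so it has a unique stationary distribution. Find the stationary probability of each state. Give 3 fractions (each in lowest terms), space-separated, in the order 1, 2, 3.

Answer: 15/58 19/58 12/29

Derivation:
The stationary distribution satisfies pi = pi * P, i.e.:
  pi_1 = 1/8*pi_1 + 3/8*pi_2 + 1/4*pi_3
  pi_2 = 3/4*pi_1 + 1/4*pi_2 + 1/8*pi_3
  pi_3 = 1/8*pi_1 + 3/8*pi_2 + 5/8*pi_3
with normalization: pi_1 + pi_2 + pi_3 = 1.

Using the first 2 balance equations plus normalization, the linear system A*pi = b is:
  [-7/8, 3/8, 1/4] . pi = 0
  [3/4, -3/4, 1/8] . pi = 0
  [1, 1, 1] . pi = 1

Solving yields:
  pi_1 = 15/58
  pi_2 = 19/58
  pi_3 = 12/29

Verification (pi * P):
  15/58*1/8 + 19/58*3/8 + 12/29*1/4 = 15/58 = pi_1  (ok)
  15/58*3/4 + 19/58*1/4 + 12/29*1/8 = 19/58 = pi_2  (ok)
  15/58*1/8 + 19/58*3/8 + 12/29*5/8 = 12/29 = pi_3  (ok)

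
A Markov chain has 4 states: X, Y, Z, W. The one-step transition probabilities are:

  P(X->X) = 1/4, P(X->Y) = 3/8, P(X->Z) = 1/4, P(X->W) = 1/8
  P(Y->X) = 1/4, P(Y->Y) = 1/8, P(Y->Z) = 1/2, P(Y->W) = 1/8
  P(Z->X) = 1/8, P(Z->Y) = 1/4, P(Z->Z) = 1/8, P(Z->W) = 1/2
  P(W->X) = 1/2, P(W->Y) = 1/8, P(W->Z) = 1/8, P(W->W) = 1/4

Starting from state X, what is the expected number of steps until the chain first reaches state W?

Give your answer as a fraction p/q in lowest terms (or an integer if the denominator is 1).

Let h_i = expected steps to first reach W from state i.
Boundary: h_W = 0.
First-step equations for the other states:
  h_X = 1 + 1/4*h_X + 3/8*h_Y + 1/4*h_Z + 1/8*h_W
  h_Y = 1 + 1/4*h_X + 1/8*h_Y + 1/2*h_Z + 1/8*h_W
  h_Z = 1 + 1/8*h_X + 1/4*h_Y + 1/8*h_Z + 1/2*h_W

Substituting h_W = 0 and rearranging gives the linear system (I - Q) h = 1:
  [3/4, -3/8, -1/4] . (h_X, h_Y, h_Z) = 1
  [-1/4, 7/8, -1/2] . (h_X, h_Y, h_Z) = 1
  [-1/8, -1/4, 7/8] . (h_X, h_Y, h_Z) = 1

Solving yields:
  h_X = 368/85
  h_Y = 344/85
  h_Z = 248/85

Starting state is X, so the expected hitting time is h_X = 368/85.

Answer: 368/85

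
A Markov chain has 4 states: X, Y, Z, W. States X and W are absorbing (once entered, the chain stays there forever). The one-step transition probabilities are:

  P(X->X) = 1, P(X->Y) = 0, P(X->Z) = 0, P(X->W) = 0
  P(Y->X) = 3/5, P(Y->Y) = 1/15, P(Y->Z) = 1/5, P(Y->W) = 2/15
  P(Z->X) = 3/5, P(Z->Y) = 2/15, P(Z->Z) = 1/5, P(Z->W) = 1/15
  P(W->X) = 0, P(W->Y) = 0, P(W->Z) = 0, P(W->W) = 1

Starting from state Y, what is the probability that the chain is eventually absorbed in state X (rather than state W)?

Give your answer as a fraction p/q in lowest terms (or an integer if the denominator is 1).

Answer: 5/6

Derivation:
Let a_i = P(absorbed in X | start in state i).
Boundary conditions: a_X = 1, a_W = 0.
For each transient state i, a_i = sum_j P(i->j) * a_j:
  a_Y = 3/5*a_X + 1/15*a_Y + 1/5*a_Z + 2/15*a_W
  a_Z = 3/5*a_X + 2/15*a_Y + 1/5*a_Z + 1/15*a_W

Substituting a_X = 1 and a_W = 0, rearrange to (I - Q) a = r where r[i] = P(i -> X):
  [14/15, -1/5] . (a_Y, a_Z) = 3/5
  [-2/15, 4/5] . (a_Y, a_Z) = 3/5

Solving yields:
  a_Y = 5/6
  a_Z = 8/9

Starting state is Y, so the absorption probability is a_Y = 5/6.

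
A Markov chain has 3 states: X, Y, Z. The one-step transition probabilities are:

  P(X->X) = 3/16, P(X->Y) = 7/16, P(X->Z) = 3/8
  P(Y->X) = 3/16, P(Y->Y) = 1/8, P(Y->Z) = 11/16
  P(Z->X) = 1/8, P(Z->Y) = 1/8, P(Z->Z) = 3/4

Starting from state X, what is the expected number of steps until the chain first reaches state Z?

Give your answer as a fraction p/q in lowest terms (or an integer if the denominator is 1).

Let h_i = expected steps to first reach Z from state i.
Boundary: h_Z = 0.
First-step equations for the other states:
  h_X = 1 + 3/16*h_X + 7/16*h_Y + 3/8*h_Z
  h_Y = 1 + 3/16*h_X + 1/8*h_Y + 11/16*h_Z

Substituting h_Z = 0 and rearranging gives the linear system (I - Q) h = 1:
  [13/16, -7/16] . (h_X, h_Y) = 1
  [-3/16, 7/8] . (h_X, h_Y) = 1

Solving yields:
  h_X = 48/23
  h_Y = 256/161

Starting state is X, so the expected hitting time is h_X = 48/23.

Answer: 48/23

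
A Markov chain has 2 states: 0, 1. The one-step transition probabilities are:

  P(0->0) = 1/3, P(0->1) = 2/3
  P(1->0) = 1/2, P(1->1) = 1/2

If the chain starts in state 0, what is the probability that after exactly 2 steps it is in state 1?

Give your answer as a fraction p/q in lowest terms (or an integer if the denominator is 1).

Answer: 5/9

Derivation:
Computing P^2 by repeated multiplication:
P^1 =
  0: [1/3, 2/3]
  1: [1/2, 1/2]
P^2 =
  0: [4/9, 5/9]
  1: [5/12, 7/12]

(P^2)[0 -> 1] = 5/9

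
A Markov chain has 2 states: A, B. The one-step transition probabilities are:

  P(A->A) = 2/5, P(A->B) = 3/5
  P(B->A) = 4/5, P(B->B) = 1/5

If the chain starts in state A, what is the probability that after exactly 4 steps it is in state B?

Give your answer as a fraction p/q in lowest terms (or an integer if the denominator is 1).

Answer: 261/625

Derivation:
Computing P^4 by repeated multiplication:
P^1 =
  A: [2/5, 3/5]
  B: [4/5, 1/5]
P^2 =
  A: [16/25, 9/25]
  B: [12/25, 13/25]
P^3 =
  A: [68/125, 57/125]
  B: [76/125, 49/125]
P^4 =
  A: [364/625, 261/625]
  B: [348/625, 277/625]

(P^4)[A -> B] = 261/625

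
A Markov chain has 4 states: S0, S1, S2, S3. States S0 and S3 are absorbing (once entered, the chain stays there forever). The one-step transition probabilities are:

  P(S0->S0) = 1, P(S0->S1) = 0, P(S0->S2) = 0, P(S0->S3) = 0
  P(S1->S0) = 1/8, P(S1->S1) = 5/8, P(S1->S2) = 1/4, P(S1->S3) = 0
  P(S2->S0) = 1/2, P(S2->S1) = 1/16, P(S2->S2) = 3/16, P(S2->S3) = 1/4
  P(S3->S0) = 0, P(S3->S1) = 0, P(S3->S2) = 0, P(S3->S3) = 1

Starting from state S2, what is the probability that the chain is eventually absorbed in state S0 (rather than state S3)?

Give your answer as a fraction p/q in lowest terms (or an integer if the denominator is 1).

Let a_i = P(absorbed in S0 | start in state i).
Boundary conditions: a_S0 = 1, a_S3 = 0.
For each transient state i, a_i = sum_j P(i->j) * a_j:
  a_S1 = 1/8*a_S0 + 5/8*a_S1 + 1/4*a_S2 + 0*a_S3
  a_S2 = 1/2*a_S0 + 1/16*a_S1 + 3/16*a_S2 + 1/4*a_S3

Substituting a_S0 = 1 and a_S3 = 0, rearrange to (I - Q) a = r where r[i] = P(i -> S0):
  [3/8, -1/4] . (a_S1, a_S2) = 1/8
  [-1/16, 13/16] . (a_S1, a_S2) = 1/2

Solving yields:
  a_S1 = 29/37
  a_S2 = 25/37

Starting state is S2, so the absorption probability is a_S2 = 25/37.

Answer: 25/37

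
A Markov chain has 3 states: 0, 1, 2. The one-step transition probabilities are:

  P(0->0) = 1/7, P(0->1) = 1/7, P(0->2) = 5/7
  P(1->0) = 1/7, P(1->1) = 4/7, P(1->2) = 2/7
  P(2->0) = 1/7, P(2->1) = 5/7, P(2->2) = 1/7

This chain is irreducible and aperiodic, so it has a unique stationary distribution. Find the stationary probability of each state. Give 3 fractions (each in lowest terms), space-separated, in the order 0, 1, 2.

The stationary distribution satisfies pi = pi * P, i.e.:
  pi_0 = 1/7*pi_0 + 1/7*pi_1 + 1/7*pi_2
  pi_1 = 1/7*pi_0 + 4/7*pi_1 + 5/7*pi_2
  pi_2 = 5/7*pi_0 + 2/7*pi_1 + 1/7*pi_2
with normalization: pi_0 + pi_1 + pi_2 = 1.

Using the first 2 balance equations plus normalization, the linear system A*pi = b is:
  [-6/7, 1/7, 1/7] . pi = 0
  [1/7, -3/7, 5/7] . pi = 0
  [1, 1, 1] . pi = 1

Solving yields:
  pi_0 = 1/7
  pi_1 = 31/56
  pi_2 = 17/56

Verification (pi * P):
  1/7*1/7 + 31/56*1/7 + 17/56*1/7 = 1/7 = pi_0  (ok)
  1/7*1/7 + 31/56*4/7 + 17/56*5/7 = 31/56 = pi_1  (ok)
  1/7*5/7 + 31/56*2/7 + 17/56*1/7 = 17/56 = pi_2  (ok)

Answer: 1/7 31/56 17/56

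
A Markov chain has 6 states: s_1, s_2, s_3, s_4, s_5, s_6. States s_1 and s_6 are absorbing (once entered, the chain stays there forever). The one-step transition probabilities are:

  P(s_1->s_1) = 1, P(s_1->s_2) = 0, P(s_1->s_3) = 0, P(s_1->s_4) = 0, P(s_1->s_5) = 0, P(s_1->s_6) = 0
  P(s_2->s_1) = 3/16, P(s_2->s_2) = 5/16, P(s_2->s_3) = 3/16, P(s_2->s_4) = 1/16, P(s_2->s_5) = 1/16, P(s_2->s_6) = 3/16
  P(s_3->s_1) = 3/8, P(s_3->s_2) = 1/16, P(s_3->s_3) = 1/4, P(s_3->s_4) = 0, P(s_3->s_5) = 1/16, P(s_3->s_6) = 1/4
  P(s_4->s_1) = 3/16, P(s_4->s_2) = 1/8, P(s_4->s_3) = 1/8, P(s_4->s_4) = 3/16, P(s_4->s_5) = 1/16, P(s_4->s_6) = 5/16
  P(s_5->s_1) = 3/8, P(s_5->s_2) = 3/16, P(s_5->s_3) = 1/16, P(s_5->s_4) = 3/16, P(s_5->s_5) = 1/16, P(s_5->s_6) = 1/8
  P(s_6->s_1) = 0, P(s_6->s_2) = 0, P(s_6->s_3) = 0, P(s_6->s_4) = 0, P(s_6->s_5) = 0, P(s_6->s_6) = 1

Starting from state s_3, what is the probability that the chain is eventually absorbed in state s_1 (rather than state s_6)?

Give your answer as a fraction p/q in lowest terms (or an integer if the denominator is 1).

Let a_i = P(absorbed in s_1 | start in state i).
Boundary conditions: a_s_1 = 1, a_s_6 = 0.
For each transient state i, a_i = sum_j P(i->j) * a_j:
  a_s_2 = 3/16*a_s_1 + 5/16*a_s_2 + 3/16*a_s_3 + 1/16*a_s_4 + 1/16*a_s_5 + 3/16*a_s_6
  a_s_3 = 3/8*a_s_1 + 1/16*a_s_2 + 1/4*a_s_3 + 0*a_s_4 + 1/16*a_s_5 + 1/4*a_s_6
  a_s_4 = 3/16*a_s_1 + 1/8*a_s_2 + 1/8*a_s_3 + 3/16*a_s_4 + 1/16*a_s_5 + 5/16*a_s_6
  a_s_5 = 3/8*a_s_1 + 3/16*a_s_2 + 1/16*a_s_3 + 3/16*a_s_4 + 1/16*a_s_5 + 1/8*a_s_6

Substituting a_s_1 = 1 and a_s_6 = 0, rearrange to (I - Q) a = r where r[i] = P(i -> s_1):
  [11/16, -3/16, -1/16, -1/16] . (a_s_2, a_s_3, a_s_4, a_s_5) = 3/16
  [-1/16, 3/4, 0, -1/16] . (a_s_2, a_s_3, a_s_4, a_s_5) = 3/8
  [-1/8, -1/8, 13/16, -1/16] . (a_s_2, a_s_3, a_s_4, a_s_5) = 3/16
  [-3/16, -1/16, -3/16, 15/16] . (a_s_2, a_s_3, a_s_4, a_s_5) = 3/8

Solving yields:
  a_s_2 = 12537/23434
  a_s_3 = 14007/23434
  a_s_4 = 10641/23434
  a_s_5 = 14943/23434

Starting state is s_3, so the absorption probability is a_s_3 = 14007/23434.

Answer: 14007/23434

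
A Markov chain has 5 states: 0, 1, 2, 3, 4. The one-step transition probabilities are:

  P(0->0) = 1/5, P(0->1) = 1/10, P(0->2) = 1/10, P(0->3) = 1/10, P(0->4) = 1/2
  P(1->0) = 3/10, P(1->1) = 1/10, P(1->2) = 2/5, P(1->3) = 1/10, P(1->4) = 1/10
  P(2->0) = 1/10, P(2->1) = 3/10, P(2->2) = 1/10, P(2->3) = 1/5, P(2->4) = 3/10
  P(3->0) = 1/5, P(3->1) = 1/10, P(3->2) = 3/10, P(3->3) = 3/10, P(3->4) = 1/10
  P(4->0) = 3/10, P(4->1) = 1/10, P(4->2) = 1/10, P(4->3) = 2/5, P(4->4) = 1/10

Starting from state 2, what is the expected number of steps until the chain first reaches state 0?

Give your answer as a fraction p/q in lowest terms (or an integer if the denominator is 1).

Answer: 1280/251

Derivation:
Let h_i = expected steps to first reach 0 from state i.
Boundary: h_0 = 0.
First-step equations for the other states:
  h_1 = 1 + 3/10*h_0 + 1/10*h_1 + 2/5*h_2 + 1/10*h_3 + 1/10*h_4
  h_2 = 1 + 1/10*h_0 + 3/10*h_1 + 1/10*h_2 + 1/5*h_3 + 3/10*h_4
  h_3 = 1 + 1/5*h_0 + 1/10*h_1 + 3/10*h_2 + 3/10*h_3 + 1/10*h_4
  h_4 = 1 + 3/10*h_0 + 1/10*h_1 + 1/10*h_2 + 2/5*h_3 + 1/10*h_4

Substituting h_0 = 0 and rearranging gives the linear system (I - Q) h = 1:
  [9/10, -2/5, -1/10, -1/10] . (h_1, h_2, h_3, h_4) = 1
  [-3/10, 9/10, -1/5, -3/10] . (h_1, h_2, h_3, h_4) = 1
  [-1/10, -3/10, 7/10, -1/10] . (h_1, h_2, h_3, h_4) = 1
  [-1/10, -1/10, -2/5, 9/10] . (h_1, h_2, h_3, h_4) = 1

Solving yields:
  h_1 = 1104/251
  h_2 = 1280/251
  h_3 = 1220/251
  h_4 = 1086/251

Starting state is 2, so the expected hitting time is h_2 = 1280/251.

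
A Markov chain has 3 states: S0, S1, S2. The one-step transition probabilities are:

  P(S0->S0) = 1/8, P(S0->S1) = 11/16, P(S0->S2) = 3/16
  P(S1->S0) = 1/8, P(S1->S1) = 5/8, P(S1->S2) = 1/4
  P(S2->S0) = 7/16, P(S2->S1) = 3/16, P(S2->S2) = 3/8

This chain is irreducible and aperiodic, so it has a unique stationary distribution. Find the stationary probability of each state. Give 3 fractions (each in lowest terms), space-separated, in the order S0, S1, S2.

Answer: 48/229 119/229 62/229

Derivation:
The stationary distribution satisfies pi = pi * P, i.e.:
  pi_S0 = 1/8*pi_S0 + 1/8*pi_S1 + 7/16*pi_S2
  pi_S1 = 11/16*pi_S0 + 5/8*pi_S1 + 3/16*pi_S2
  pi_S2 = 3/16*pi_S0 + 1/4*pi_S1 + 3/8*pi_S2
with normalization: pi_S0 + pi_S1 + pi_S2 = 1.

Using the first 2 balance equations plus normalization, the linear system A*pi = b is:
  [-7/8, 1/8, 7/16] . pi = 0
  [11/16, -3/8, 3/16] . pi = 0
  [1, 1, 1] . pi = 1

Solving yields:
  pi_S0 = 48/229
  pi_S1 = 119/229
  pi_S2 = 62/229

Verification (pi * P):
  48/229*1/8 + 119/229*1/8 + 62/229*7/16 = 48/229 = pi_S0  (ok)
  48/229*11/16 + 119/229*5/8 + 62/229*3/16 = 119/229 = pi_S1  (ok)
  48/229*3/16 + 119/229*1/4 + 62/229*3/8 = 62/229 = pi_S2  (ok)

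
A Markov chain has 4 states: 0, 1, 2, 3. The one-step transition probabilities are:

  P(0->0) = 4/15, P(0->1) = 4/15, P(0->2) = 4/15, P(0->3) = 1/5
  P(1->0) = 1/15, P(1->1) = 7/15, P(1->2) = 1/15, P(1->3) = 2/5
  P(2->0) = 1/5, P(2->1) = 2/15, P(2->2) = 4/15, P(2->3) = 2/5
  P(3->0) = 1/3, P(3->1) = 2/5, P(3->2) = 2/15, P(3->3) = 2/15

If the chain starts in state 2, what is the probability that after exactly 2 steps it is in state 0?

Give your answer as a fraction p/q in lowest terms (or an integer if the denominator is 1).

Answer: 56/225

Derivation:
Computing P^2 by repeated multiplication:
P^1 =
  0: [4/15, 4/15, 4/15, 1/5]
  1: [1/15, 7/15, 1/15, 2/5]
  2: [1/5, 2/15, 4/15, 2/5]
  3: [1/3, 2/5, 2/15, 2/15]
P^2 =
  0: [47/225, 14/45, 14/75, 22/75]
  1: [44/225, 91/225, 3/25, 7/25]
  2: [56/225, 14/45, 14/75, 19/75]
  3: [14/75, 26/75, 38/225, 67/225]

(P^2)[2 -> 0] = 56/225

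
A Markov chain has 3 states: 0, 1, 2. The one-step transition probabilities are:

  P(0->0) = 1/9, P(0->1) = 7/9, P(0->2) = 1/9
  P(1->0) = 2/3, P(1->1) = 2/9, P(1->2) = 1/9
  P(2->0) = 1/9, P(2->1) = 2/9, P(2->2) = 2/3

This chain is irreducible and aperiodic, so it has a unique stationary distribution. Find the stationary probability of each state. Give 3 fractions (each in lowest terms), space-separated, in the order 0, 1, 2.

Answer: 19/56 23/56 1/4

Derivation:
The stationary distribution satisfies pi = pi * P, i.e.:
  pi_0 = 1/9*pi_0 + 2/3*pi_1 + 1/9*pi_2
  pi_1 = 7/9*pi_0 + 2/9*pi_1 + 2/9*pi_2
  pi_2 = 1/9*pi_0 + 1/9*pi_1 + 2/3*pi_2
with normalization: pi_0 + pi_1 + pi_2 = 1.

Using the first 2 balance equations plus normalization, the linear system A*pi = b is:
  [-8/9, 2/3, 1/9] . pi = 0
  [7/9, -7/9, 2/9] . pi = 0
  [1, 1, 1] . pi = 1

Solving yields:
  pi_0 = 19/56
  pi_1 = 23/56
  pi_2 = 1/4

Verification (pi * P):
  19/56*1/9 + 23/56*2/3 + 1/4*1/9 = 19/56 = pi_0  (ok)
  19/56*7/9 + 23/56*2/9 + 1/4*2/9 = 23/56 = pi_1  (ok)
  19/56*1/9 + 23/56*1/9 + 1/4*2/3 = 1/4 = pi_2  (ok)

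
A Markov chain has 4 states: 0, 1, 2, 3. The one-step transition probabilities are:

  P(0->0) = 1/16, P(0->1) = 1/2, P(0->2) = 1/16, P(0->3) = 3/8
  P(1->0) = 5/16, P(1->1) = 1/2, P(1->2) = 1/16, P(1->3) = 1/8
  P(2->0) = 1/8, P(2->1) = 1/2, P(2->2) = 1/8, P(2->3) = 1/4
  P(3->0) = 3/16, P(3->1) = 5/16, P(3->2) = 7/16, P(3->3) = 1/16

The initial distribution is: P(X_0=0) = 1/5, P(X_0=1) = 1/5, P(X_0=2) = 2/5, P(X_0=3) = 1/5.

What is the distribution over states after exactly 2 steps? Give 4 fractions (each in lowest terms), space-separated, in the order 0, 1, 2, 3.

Answer: 55/256 589/1280 39/256 221/1280

Derivation:
Propagating the distribution step by step (d_{t+1} = d_t * P):
d_0 = (0=1/5, 1=1/5, 2=2/5, 3=1/5)
  d_1[0] = 1/5*1/16 + 1/5*5/16 + 2/5*1/8 + 1/5*3/16 = 13/80
  d_1[1] = 1/5*1/2 + 1/5*1/2 + 2/5*1/2 + 1/5*5/16 = 37/80
  d_1[2] = 1/5*1/16 + 1/5*1/16 + 2/5*1/8 + 1/5*7/16 = 13/80
  d_1[3] = 1/5*3/8 + 1/5*1/8 + 2/5*1/4 + 1/5*1/16 = 17/80
d_1 = (0=13/80, 1=37/80, 2=13/80, 3=17/80)
  d_2[0] = 13/80*1/16 + 37/80*5/16 + 13/80*1/8 + 17/80*3/16 = 55/256
  d_2[1] = 13/80*1/2 + 37/80*1/2 + 13/80*1/2 + 17/80*5/16 = 589/1280
  d_2[2] = 13/80*1/16 + 37/80*1/16 + 13/80*1/8 + 17/80*7/16 = 39/256
  d_2[3] = 13/80*3/8 + 37/80*1/8 + 13/80*1/4 + 17/80*1/16 = 221/1280
d_2 = (0=55/256, 1=589/1280, 2=39/256, 3=221/1280)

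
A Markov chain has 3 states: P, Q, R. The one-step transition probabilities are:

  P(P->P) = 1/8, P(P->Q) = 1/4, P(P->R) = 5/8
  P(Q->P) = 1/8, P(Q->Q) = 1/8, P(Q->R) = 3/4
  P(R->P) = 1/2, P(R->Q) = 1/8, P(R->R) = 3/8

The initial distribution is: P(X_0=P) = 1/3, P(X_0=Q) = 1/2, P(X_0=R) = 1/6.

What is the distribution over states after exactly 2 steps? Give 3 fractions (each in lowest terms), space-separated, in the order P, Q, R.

Propagating the distribution step by step (d_{t+1} = d_t * P):
d_0 = (P=1/3, Q=1/2, R=1/6)
  d_1[P] = 1/3*1/8 + 1/2*1/8 + 1/6*1/2 = 3/16
  d_1[Q] = 1/3*1/4 + 1/2*1/8 + 1/6*1/8 = 1/6
  d_1[R] = 1/3*5/8 + 1/2*3/4 + 1/6*3/8 = 31/48
d_1 = (P=3/16, Q=1/6, R=31/48)
  d_2[P] = 3/16*1/8 + 1/6*1/8 + 31/48*1/2 = 47/128
  d_2[Q] = 3/16*1/4 + 1/6*1/8 + 31/48*1/8 = 19/128
  d_2[R] = 3/16*5/8 + 1/6*3/4 + 31/48*3/8 = 31/64
d_2 = (P=47/128, Q=19/128, R=31/64)

Answer: 47/128 19/128 31/64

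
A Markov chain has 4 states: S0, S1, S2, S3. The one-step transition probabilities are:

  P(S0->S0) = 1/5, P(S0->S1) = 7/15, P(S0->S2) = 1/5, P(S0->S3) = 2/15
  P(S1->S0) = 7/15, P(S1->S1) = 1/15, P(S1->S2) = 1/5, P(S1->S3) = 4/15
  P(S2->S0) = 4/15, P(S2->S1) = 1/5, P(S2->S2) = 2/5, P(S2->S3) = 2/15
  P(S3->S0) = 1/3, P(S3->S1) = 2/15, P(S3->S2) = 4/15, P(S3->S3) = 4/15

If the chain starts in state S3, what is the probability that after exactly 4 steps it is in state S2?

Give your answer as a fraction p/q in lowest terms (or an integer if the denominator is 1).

Answer: 499/1875

Derivation:
Computing P^4 by repeated multiplication:
P^1 =
  S0: [1/5, 7/15, 1/5, 2/15]
  S1: [7/15, 1/15, 1/5, 4/15]
  S2: [4/15, 1/5, 2/5, 2/15]
  S3: [1/3, 2/15, 4/15, 4/15]
P^2 =
  S0: [16/45, 41/225, 56/225, 16/75]
  S1: [4/15, 67/225, 58/225, 8/45]
  S2: [67/225, 53/225, 13/45, 8/45]
  S3: [13/45, 19/75, 61/225, 14/75]
P^3 =
  S0: [991/3375, 173/675, 33/125, 628/3375]
  S1: [1081/3375, 247/1125, 889/3375, 664/3375]
  S2: [344/1125, 797/3375, 182/675, 212/1125]
  S3: [1048/3375, 779/3375, 4/15, 24/125]
P^4 =
  S0: [1748/5625, 11731/50625, 13426/50625, 9736/50625]
  S1: [5102/16875, 1367/5625, 13456/50625, 1912/10125]
  S2: [1033/3375, 12023/50625, 1499/5625, 9616/50625]
  S3: [15437/50625, 4037/16875, 499/1875, 9604/50625]

(P^4)[S3 -> S2] = 499/1875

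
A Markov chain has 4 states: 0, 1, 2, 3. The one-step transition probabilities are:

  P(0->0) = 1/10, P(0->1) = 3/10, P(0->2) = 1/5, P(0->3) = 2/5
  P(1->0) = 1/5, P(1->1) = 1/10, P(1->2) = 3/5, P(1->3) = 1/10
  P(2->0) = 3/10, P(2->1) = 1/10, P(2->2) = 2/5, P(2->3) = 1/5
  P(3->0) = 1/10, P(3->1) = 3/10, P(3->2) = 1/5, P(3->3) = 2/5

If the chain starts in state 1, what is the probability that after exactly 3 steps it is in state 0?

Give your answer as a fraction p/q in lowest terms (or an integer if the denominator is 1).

Answer: 47/250

Derivation:
Computing P^3 by repeated multiplication:
P^1 =
  0: [1/10, 3/10, 1/5, 2/5]
  1: [1/5, 1/10, 3/5, 1/10]
  2: [3/10, 1/10, 2/5, 1/5]
  3: [1/10, 3/10, 1/5, 2/5]
P^2 =
  0: [17/100, 1/5, 9/25, 27/100]
  1: [23/100, 4/25, 9/25, 1/4]
  2: [19/100, 1/5, 8/25, 29/100]
  3: [17/100, 1/5, 9/25, 27/100]
P^3 =
  0: [24/125, 47/250, 44/125, 67/250]
  1: [47/250, 49/250, 42/125, 7/25]
  2: [23/125, 49/250, 43/125, 69/250]
  3: [24/125, 47/250, 44/125, 67/250]

(P^3)[1 -> 0] = 47/250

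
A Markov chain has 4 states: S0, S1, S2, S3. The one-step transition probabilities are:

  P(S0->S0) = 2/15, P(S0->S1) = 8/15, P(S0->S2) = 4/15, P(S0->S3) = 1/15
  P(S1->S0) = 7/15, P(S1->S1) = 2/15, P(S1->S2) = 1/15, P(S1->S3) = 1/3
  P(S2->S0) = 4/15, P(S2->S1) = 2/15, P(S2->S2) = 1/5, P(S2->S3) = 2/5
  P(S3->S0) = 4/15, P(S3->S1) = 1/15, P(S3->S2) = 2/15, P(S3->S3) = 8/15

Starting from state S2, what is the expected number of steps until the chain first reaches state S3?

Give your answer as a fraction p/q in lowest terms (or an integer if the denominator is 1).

Let h_i = expected steps to first reach S3 from state i.
Boundary: h_S3 = 0.
First-step equations for the other states:
  h_S0 = 1 + 2/15*h_S0 + 8/15*h_S1 + 4/15*h_S2 + 1/15*h_S3
  h_S1 = 1 + 7/15*h_S0 + 2/15*h_S1 + 1/15*h_S2 + 1/3*h_S3
  h_S2 = 1 + 4/15*h_S0 + 2/15*h_S1 + 1/5*h_S2 + 2/5*h_S3

Substituting h_S3 = 0 and rearranging gives the linear system (I - Q) h = 1:
  [13/15, -8/15, -4/15] . (h_S0, h_S1, h_S2) = 1
  [-7/15, 13/15, -1/15] . (h_S0, h_S1, h_S2) = 1
  [-4/15, -2/15, 4/5] . (h_S0, h_S1, h_S2) = 1

Solving yields:
  h_S0 = 2385/517
  h_S1 = 4035/1034
  h_S2 = 3555/1034

Starting state is S2, so the expected hitting time is h_S2 = 3555/1034.

Answer: 3555/1034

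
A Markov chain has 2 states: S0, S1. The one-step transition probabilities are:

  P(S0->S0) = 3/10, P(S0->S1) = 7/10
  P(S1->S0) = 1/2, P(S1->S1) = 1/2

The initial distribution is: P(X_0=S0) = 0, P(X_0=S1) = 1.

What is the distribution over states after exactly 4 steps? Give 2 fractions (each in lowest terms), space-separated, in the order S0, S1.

Propagating the distribution step by step (d_{t+1} = d_t * P):
d_0 = (S0=0, S1=1)
  d_1[S0] = 0*3/10 + 1*1/2 = 1/2
  d_1[S1] = 0*7/10 + 1*1/2 = 1/2
d_1 = (S0=1/2, S1=1/2)
  d_2[S0] = 1/2*3/10 + 1/2*1/2 = 2/5
  d_2[S1] = 1/2*7/10 + 1/2*1/2 = 3/5
d_2 = (S0=2/5, S1=3/5)
  d_3[S0] = 2/5*3/10 + 3/5*1/2 = 21/50
  d_3[S1] = 2/5*7/10 + 3/5*1/2 = 29/50
d_3 = (S0=21/50, S1=29/50)
  d_4[S0] = 21/50*3/10 + 29/50*1/2 = 52/125
  d_4[S1] = 21/50*7/10 + 29/50*1/2 = 73/125
d_4 = (S0=52/125, S1=73/125)

Answer: 52/125 73/125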